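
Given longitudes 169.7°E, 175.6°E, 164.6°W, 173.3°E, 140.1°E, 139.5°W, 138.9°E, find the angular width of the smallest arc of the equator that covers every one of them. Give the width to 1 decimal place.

Sort the longitudes: -164.6°, -139.5°, +138.9°, +140.1°, +169.7°, +173.3°, +175.6°.
Eastward gaps between consecutive values (wrapping around): 25.1°, 278.4°, 1.2°, 29.6°, 3.6°, 2.3°, 19.8°.
Largest gap = 278.4° ⇒ minimal covering band is its complement: 360° − 278.4° = 81.6°.
Band runs from +138.9° eastward to -139.5°, crossing the antimeridian.

81.6°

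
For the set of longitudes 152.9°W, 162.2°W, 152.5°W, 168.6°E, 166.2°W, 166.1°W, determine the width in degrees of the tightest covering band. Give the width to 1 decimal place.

Sort the longitudes: -166.2°, -166.1°, -162.2°, -152.9°, -152.5°, +168.6°.
Eastward gaps between consecutive values (wrapping around): 0.1°, 3.9°, 9.3°, 0.4°, 321.1°, 25.2°.
Largest gap = 321.1° ⇒ minimal covering band is its complement: 360° − 321.1° = 38.9°.
Band runs from +168.6° eastward to -152.5°, crossing the antimeridian.

38.9°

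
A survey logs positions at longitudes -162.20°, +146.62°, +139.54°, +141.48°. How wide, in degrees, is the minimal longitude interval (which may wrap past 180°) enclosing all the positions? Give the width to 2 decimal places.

58.26°

Sort the longitudes: -162.20°, +139.54°, +141.48°, +146.62°.
Eastward gaps between consecutive values (wrapping around): 301.74°, 1.94°, 5.14°, 51.18°.
Largest gap = 301.74° ⇒ minimal covering band is its complement: 360° − 301.74° = 58.26°.
Band runs from +139.54° eastward to -162.20°, crossing the antimeridian.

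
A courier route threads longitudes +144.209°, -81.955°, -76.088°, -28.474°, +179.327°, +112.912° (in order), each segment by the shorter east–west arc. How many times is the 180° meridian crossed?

2

Leg 1: +144.209° → -81.955°, shortest Δλ = 133.836° (east) — crosses 180°.
Leg 2: -81.955° → -76.088°, shortest Δλ = 5.867° (east) — does not cross 180°.
Leg 3: -76.088° → -28.474°, shortest Δλ = 47.614° (east) — does not cross 180°.
Leg 4: -28.474° → +179.327°, shortest Δλ = -152.199° (west) — crosses 180°.
Leg 5: +179.327° → +112.912°, shortest Δλ = -66.415° (west) — does not cross 180°.
Total crossings: 2.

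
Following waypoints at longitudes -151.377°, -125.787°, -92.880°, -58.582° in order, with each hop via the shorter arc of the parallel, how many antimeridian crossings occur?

Leg 1: -151.377° → -125.787°, shortest Δλ = 25.59° (east) — does not cross 180°.
Leg 2: -125.787° → -92.880°, shortest Δλ = 32.907° (east) — does not cross 180°.
Leg 3: -92.880° → -58.582°, shortest Δλ = 34.298° (east) — does not cross 180°.
Total crossings: 0.

0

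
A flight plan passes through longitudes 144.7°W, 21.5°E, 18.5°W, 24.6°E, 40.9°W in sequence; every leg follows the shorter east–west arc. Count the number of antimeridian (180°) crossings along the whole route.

0

Leg 1: -144.7° → +21.5°, shortest Δλ = 166.2° (east) — does not cross 180°.
Leg 2: +21.5° → -18.5°, shortest Δλ = -40.0° (west) — does not cross 180°.
Leg 3: -18.5° → +24.6°, shortest Δλ = 43.1° (east) — does not cross 180°.
Leg 4: +24.6° → -40.9°, shortest Δλ = -65.5° (west) — does not cross 180°.
Total crossings: 0.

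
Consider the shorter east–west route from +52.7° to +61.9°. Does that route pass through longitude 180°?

No

Signed shortest Δλ = ((61.9 − 52.7 + 180) mod 360) − 180 = 9.2°.
Going east by 9.2° from +52.7° reaches +61.9° without touching 180°.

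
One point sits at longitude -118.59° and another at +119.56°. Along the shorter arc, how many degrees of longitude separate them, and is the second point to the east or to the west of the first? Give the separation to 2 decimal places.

121.85° west

Raw difference: 119.56 − -118.59 = 238.15°.
Normalise into (−180°, 180°]: 238.15° − 360° = -121.85°.
Negative ⇒ the second point lies to the west; separation 121.85°.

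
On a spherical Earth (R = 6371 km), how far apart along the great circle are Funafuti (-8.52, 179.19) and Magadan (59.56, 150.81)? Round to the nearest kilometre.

Δλ = 150.81 − 179.19 = -28.38°.
Δφ = 59.56 − -8.52 = 68.08°.
a = sin²(Δφ/2) + cos φ₁ · cos φ₂ · sin²(Δλ/2) = 0.343453.
c = 2·atan2(√a, √(1−a)) = 1.25235 rad → d = 6371·c ≈ 7978.71 km.

7979 km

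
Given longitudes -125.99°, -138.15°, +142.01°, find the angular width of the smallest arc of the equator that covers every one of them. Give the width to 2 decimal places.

Sort the longitudes: -138.15°, -125.99°, +142.01°.
Eastward gaps between consecutive values (wrapping around): 12.16°, 268.00°, 79.84°.
Largest gap = 268.00° ⇒ minimal covering band is its complement: 360° − 268.00° = 92.00°.
Band runs from +142.01° eastward to -125.99°, crossing the antimeridian.

92.00°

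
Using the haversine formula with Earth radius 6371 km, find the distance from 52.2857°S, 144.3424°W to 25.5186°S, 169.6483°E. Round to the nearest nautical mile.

2618 nmi

Δλ = 169.6483 − -144.3424 = 313.9907°; wrapped into (−180°, 180°]: -46.0093°.
Δφ = -25.5186 − -52.2857 = 26.7671°.
a = sin²(Δφ/2) + cos φ₁ · cos φ₂ · sin²(Δλ/2) = 0.137892.
c = 2·atan2(√a, √(1−a)) = 0.76090 rad → d = 6371·c ≈ 4847.68 km ≈ 2617.54 nmi.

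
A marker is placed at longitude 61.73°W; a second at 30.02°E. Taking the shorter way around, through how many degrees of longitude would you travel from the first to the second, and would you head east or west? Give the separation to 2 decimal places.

Raw difference: 30.02 − -61.73 = 91.75°.
Normalise into (−180°, 180°]: 91.75° stays 91.75°.
Positive ⇒ the second point lies to the east; separation 91.75°.

91.75° east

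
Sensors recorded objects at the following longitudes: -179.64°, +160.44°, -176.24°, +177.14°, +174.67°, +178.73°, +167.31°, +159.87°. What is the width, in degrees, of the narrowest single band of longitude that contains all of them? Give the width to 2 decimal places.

Sort the longitudes: -179.64°, -176.24°, +159.87°, +160.44°, +167.31°, +174.67°, +177.14°, +178.73°.
Eastward gaps between consecutive values (wrapping around): 3.40°, 336.11°, 0.57°, 6.87°, 7.36°, 2.47°, 1.59°, 1.63°.
Largest gap = 336.11° ⇒ minimal covering band is its complement: 360° − 336.11° = 23.89°.
Band runs from +159.87° eastward to -176.24°, crossing the antimeridian.

23.89°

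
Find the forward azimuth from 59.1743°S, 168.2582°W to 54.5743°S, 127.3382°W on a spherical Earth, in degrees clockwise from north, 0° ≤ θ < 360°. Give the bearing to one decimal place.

96.2°

Δλ = -127.3382 − -168.2582 = 40.9200°.
θ = atan2( sin Δλ · cos φ₂ , cos φ₁ · sin φ₂ − sin φ₁ · cos φ₂ · cos Δλ )
  = atan2(0.37967, -0.04144) = 96.229° → normalised to [0°, 360°): 96.229°.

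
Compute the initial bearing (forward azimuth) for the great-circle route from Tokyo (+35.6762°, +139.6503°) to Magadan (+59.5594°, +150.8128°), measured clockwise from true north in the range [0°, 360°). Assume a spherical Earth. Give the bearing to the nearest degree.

Δλ = 150.8128 − 139.6503 = 11.1625°.
θ = atan2( sin Δλ · cos φ₂ , cos φ₁ · sin φ₂ − sin φ₁ · cos φ₂ · cos Δλ )
  = atan2(0.09808, 0.41046) = 13.439° → normalised to [0°, 360°): 13.439°.

13°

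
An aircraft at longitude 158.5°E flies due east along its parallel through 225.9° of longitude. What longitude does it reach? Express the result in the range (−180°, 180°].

24.4°E

Start at +158.5°; shift +225.9° → +384.4°.
+384.4° lies outside (−180°, 180°]; subtract 360° → +24.4°.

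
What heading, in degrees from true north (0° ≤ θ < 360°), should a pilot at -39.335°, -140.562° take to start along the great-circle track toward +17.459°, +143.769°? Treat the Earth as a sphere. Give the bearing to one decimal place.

Δλ = 143.769 − -140.562 = 284.331°; wrapped into (−180°, 180°]: -75.669°.
θ = atan2( sin Δλ · cos φ₂ , cos φ₁ · sin φ₂ − sin φ₁ · cos φ₂ · cos Δλ )
  = atan2(-0.92425, 0.38172) = -67.559° → normalised to [0°, 360°): 292.441°.

292.4°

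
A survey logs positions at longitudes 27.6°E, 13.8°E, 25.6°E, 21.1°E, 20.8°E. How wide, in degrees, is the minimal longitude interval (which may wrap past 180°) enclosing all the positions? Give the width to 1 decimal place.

13.8°

Sort the longitudes: +13.8°, +20.8°, +21.1°, +25.6°, +27.6°.
Eastward gaps between consecutive values (wrapping around): 7.0°, 0.3°, 4.5°, 2.0°, 346.2°.
Largest gap = 346.2° ⇒ minimal covering band is its complement: 360° − 346.2° = 13.8°.
Band runs from +13.8° eastward to +27.6°.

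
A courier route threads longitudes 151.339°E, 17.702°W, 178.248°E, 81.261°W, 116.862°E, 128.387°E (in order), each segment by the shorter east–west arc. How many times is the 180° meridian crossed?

Leg 1: +151.339° → -17.702°, shortest Δλ = -169.041° (west) — does not cross 180°.
Leg 2: -17.702° → +178.248°, shortest Δλ = -164.05° (west) — crosses 180°.
Leg 3: +178.248° → -81.261°, shortest Δλ = 100.491° (east) — crosses 180°.
Leg 4: -81.261° → +116.862°, shortest Δλ = -161.877° (west) — crosses 180°.
Leg 5: +116.862° → +128.387°, shortest Δλ = 11.525° (east) — does not cross 180°.
Total crossings: 3.

3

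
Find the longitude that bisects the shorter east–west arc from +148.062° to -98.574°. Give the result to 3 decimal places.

Signed shortest Δλ from +148.062° to -98.574° is +113.364°.
Midpoint longitude = +148.062° + (+113.364°)/2 = +148.062° + 56.682° = +204.744°.
Normalise into (−180°, 180°]: -155.256°.
(The naïve average (+148.062 + -98.574)/2 = 24.744° is on the wrong side of the globe.)

-155.256°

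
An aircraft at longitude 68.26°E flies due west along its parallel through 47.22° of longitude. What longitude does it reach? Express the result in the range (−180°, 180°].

21.04°E

Start at +68.26°; shift −47.22° → +21.04°.
+21.04° already lies in (−180°, 180°].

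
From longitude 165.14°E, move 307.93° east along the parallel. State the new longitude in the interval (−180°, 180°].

Start at +165.14°; shift +307.93° → +473.07°.
+473.07° lies outside (−180°, 180°]; subtract 360° → +113.07°.

113.07°E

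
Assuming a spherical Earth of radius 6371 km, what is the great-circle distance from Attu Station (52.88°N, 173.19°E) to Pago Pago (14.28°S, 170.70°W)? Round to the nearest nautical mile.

Δλ = -170.70 − 173.19 = -343.89°; wrapped into (−180°, 180°]: 16.11°.
Δφ = -14.28 − 52.88 = -67.16°.
a = sin²(Δφ/2) + cos φ₁ · cos φ₂ · sin²(Δλ/2) = 0.317404.
c = 2·atan2(√a, √(1−a)) = 1.19696 rad → d = 6371·c ≈ 7625.81 km ≈ 4117.61 nmi.

4118 nmi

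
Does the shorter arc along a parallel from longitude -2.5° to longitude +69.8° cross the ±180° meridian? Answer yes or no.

No

Signed shortest Δλ = ((69.8 − -2.5 + 180) mod 360) − 180 = 72.3°.
Going east by 72.3° from -2.5° reaches +69.8° without touching 180°.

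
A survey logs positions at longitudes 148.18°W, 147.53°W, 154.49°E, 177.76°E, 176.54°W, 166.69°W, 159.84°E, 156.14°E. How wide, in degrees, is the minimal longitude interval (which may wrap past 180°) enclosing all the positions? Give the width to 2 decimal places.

57.98°

Sort the longitudes: -176.54°, -166.69°, -148.18°, -147.53°, +154.49°, +156.14°, +159.84°, +177.76°.
Eastward gaps between consecutive values (wrapping around): 9.85°, 18.51°, 0.65°, 302.02°, 1.65°, 3.70°, 17.92°, 5.70°.
Largest gap = 302.02° ⇒ minimal covering band is its complement: 360° − 302.02° = 57.98°.
Band runs from +154.49° eastward to -147.53°, crossing the antimeridian.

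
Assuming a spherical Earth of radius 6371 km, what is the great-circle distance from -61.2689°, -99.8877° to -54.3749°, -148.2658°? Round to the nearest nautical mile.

1561 nmi

Δλ = -148.2658 − -99.8877 = -48.3781°.
Δφ = -54.3749 − -61.2689 = 6.8940°.
a = sin²(Δφ/2) + cos φ₁ · cos φ₂ · sin²(Δλ/2) = 0.050625.
c = 2·atan2(√a, √(1−a)) = 0.45389 rad → d = 6371·c ≈ 2891.71 km ≈ 1561.40 nmi.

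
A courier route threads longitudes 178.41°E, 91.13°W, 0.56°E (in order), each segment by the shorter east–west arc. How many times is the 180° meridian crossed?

Leg 1: +178.41° → -91.13°, shortest Δλ = 90.46° (east) — crosses 180°.
Leg 2: -91.13° → +0.56°, shortest Δλ = 91.69° (east) — does not cross 180°.
Total crossings: 1.

1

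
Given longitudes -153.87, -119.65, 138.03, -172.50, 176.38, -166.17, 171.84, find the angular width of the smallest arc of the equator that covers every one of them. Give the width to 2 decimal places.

Sort the longitudes: -172.50°, -166.17°, -153.87°, -119.65°, +138.03°, +171.84°, +176.38°.
Eastward gaps between consecutive values (wrapping around): 6.33°, 12.30°, 34.22°, 257.68°, 33.81°, 4.54°, 11.12°.
Largest gap = 257.68° ⇒ minimal covering band is its complement: 360° − 257.68° = 102.32°.
Band runs from +138.03° eastward to -119.65°, crossing the antimeridian.

102.32°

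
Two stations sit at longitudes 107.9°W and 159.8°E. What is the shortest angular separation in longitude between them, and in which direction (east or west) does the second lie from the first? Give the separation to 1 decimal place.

92.3° west

Raw difference: 159.8 − -107.9 = 267.7°.
Normalise into (−180°, 180°]: 267.7° − 360° = -92.3°.
Negative ⇒ the second point lies to the west; separation 92.3°.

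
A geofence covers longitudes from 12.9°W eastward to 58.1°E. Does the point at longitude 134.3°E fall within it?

Band width going east from -12.9° to +58.1°: ((58.1 − -12.9) mod 360) = 71.0°.
Offset of +134.3° east of the west edge: ((134.3 − -12.9) mod 360) = 147.2°.
147.2° > 71.0° ⇒ outside.

No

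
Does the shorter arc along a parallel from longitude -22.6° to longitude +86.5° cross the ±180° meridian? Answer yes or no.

No

Signed shortest Δλ = ((86.5 − -22.6 + 180) mod 360) − 180 = 109.1°.
Going east by 109.1° from -22.6° reaches +86.5° without touching 180°.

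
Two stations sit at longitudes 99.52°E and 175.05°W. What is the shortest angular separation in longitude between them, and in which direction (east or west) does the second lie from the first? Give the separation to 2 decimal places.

Raw difference: -175.05 − 99.52 = -274.57°.
Normalise into (−180°, 180°]: -274.57° + 360° = 85.43°.
Positive ⇒ the second point lies to the east; separation 85.43°.

85.43° east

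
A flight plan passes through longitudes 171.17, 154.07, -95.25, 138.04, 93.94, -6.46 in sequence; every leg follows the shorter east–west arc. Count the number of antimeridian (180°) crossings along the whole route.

2

Leg 1: +171.17° → +154.07°, shortest Δλ = -17.1° (west) — does not cross 180°.
Leg 2: +154.07° → -95.25°, shortest Δλ = 110.68° (east) — crosses 180°.
Leg 3: -95.25° → +138.04°, shortest Δλ = -126.71° (west) — crosses 180°.
Leg 4: +138.04° → +93.94°, shortest Δλ = -44.1° (west) — does not cross 180°.
Leg 5: +93.94° → -6.46°, shortest Δλ = -100.4° (west) — does not cross 180°.
Total crossings: 2.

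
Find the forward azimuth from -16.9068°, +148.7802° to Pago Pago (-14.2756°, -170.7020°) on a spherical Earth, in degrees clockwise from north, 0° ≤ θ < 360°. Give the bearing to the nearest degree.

Δλ = -170.7020 − 148.7802 = -319.4822°; wrapped into (−180°, 180°]: 40.5178°.
θ = atan2( sin Δλ · cos φ₂ , cos φ₁ · sin φ₂ − sin φ₁ · cos φ₂ · cos Δλ )
  = atan2(0.62962, -0.02168) = 91.972° → normalised to [0°, 360°): 91.972°.

92°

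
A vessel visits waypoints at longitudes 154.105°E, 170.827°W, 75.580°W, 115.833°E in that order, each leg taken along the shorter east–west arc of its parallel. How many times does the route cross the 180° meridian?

2

Leg 1: +154.105° → -170.827°, shortest Δλ = 35.068° (east) — crosses 180°.
Leg 2: -170.827° → -75.580°, shortest Δλ = 95.247° (east) — does not cross 180°.
Leg 3: -75.580° → +115.833°, shortest Δλ = -168.587° (west) — crosses 180°.
Total crossings: 2.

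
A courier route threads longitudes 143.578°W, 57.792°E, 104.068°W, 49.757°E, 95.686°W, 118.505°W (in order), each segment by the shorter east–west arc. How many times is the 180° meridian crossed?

Leg 1: -143.578° → +57.792°, shortest Δλ = -158.63° (west) — crosses 180°.
Leg 2: +57.792° → -104.068°, shortest Δλ = -161.86° (west) — does not cross 180°.
Leg 3: -104.068° → +49.757°, shortest Δλ = 153.825° (east) — does not cross 180°.
Leg 4: +49.757° → -95.686°, shortest Δλ = -145.443° (west) — does not cross 180°.
Leg 5: -95.686° → -118.505°, shortest Δλ = -22.819° (west) — does not cross 180°.
Total crossings: 1.

1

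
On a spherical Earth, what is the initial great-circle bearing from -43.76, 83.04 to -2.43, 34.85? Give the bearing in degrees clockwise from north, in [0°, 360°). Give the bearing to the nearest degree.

300°

Δλ = 34.85 − 83.04 = -48.19°.
θ = atan2( sin Δλ · cos φ₂ , cos φ₁ · sin φ₂ − sin φ₁ · cos φ₂ · cos Δλ )
  = atan2(-0.74469, 0.43005) = -59.994° → normalised to [0°, 360°): 300.006°.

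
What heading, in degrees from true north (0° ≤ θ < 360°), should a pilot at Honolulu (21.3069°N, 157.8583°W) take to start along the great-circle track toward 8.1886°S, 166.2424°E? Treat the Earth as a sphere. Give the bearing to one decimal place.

233.8°

Δλ = 166.2424 − -157.8583 = 324.1007°; wrapped into (−180°, 180°]: -35.8993°.
θ = atan2( sin Δλ · cos φ₂ , cos φ₁ · sin φ₂ − sin φ₁ · cos φ₂ · cos Δλ )
  = atan2(-0.58038, -0.42404) = -126.152° → normalised to [0°, 360°): 233.848°.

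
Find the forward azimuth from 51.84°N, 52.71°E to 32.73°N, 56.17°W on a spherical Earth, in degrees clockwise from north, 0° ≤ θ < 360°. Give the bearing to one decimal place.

304.6°

Δλ = -56.17 − 52.71 = -108.88°.
θ = atan2( sin Δλ · cos φ₂ , cos φ₁ · sin φ₂ − sin φ₁ · cos φ₂ · cos Δλ )
  = atan2(-0.79597, 0.54810) = -55.449° → normalised to [0°, 360°): 304.551°.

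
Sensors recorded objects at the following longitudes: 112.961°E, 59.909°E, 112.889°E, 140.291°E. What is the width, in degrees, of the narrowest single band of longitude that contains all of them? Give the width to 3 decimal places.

Sort the longitudes: +59.909°, +112.889°, +112.961°, +140.291°.
Eastward gaps between consecutive values (wrapping around): 52.980°, 0.072°, 27.330°, 279.618°.
Largest gap = 279.618° ⇒ minimal covering band is its complement: 360° − 279.618° = 80.382°.
Band runs from +59.909° eastward to +140.291°.

80.382°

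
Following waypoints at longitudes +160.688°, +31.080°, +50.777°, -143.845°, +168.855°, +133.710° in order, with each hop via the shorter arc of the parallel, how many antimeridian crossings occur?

2

Leg 1: +160.688° → +31.080°, shortest Δλ = -129.608° (west) — does not cross 180°.
Leg 2: +31.080° → +50.777°, shortest Δλ = 19.697° (east) — does not cross 180°.
Leg 3: +50.777° → -143.845°, shortest Δλ = 165.378° (east) — crosses 180°.
Leg 4: -143.845° → +168.855°, shortest Δλ = -47.3° (west) — crosses 180°.
Leg 5: +168.855° → +133.710°, shortest Δλ = -35.145° (west) — does not cross 180°.
Total crossings: 2.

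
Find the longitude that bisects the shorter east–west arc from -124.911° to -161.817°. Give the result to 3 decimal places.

Signed shortest Δλ from -124.911° to -161.817° is -36.906°.
Midpoint longitude = -124.911° + (-36.906°)/2 = -124.911° − 18.453° = -143.364°.

-143.364°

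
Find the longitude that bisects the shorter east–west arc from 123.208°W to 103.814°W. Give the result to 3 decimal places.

Signed shortest Δλ from -123.208° to -103.814° is +19.394°.
Midpoint longitude = -123.208° + (+19.394°)/2 = -123.208° + 9.697° = -113.511°.

113.511°W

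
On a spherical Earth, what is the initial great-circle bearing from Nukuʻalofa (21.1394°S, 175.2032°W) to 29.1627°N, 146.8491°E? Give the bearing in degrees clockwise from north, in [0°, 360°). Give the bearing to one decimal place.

322.6°

Δλ = 146.8491 − -175.2032 = 322.0523°; wrapped into (−180°, 180°]: -37.9477°.
θ = atan2( sin Δλ · cos φ₂ , cos φ₁ · sin φ₂ − sin φ₁ · cos φ₂ · cos Δλ )
  = atan2(-0.53699, 0.70284) = -37.381° → normalised to [0°, 360°): 322.619°.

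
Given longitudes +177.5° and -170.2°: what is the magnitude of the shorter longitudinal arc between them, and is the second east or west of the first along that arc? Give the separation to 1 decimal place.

Raw difference: -170.2 − 177.5 = -347.7°.
Normalise into (−180°, 180°]: -347.7° + 360° = 12.3°.
Positive ⇒ the second point lies to the east; separation 12.3°.

12.3° east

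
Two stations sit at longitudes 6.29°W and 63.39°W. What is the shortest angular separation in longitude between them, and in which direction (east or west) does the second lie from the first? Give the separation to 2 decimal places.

Raw difference: -63.39 − -6.29 = -57.1°.
Normalise into (−180°, 180°]: -57.1° stays -57.1°.
Negative ⇒ the second point lies to the west; separation 57.10°.

57.10° west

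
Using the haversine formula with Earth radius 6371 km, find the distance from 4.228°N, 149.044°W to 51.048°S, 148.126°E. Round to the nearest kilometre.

8536 km

Δλ = 148.126 − -149.044 = 297.170°; wrapped into (−180°, 180°]: -62.830°.
Δφ = -51.048 − 4.228 = -55.276°.
a = sin²(Δφ/2) + cos φ₁ · cos φ₂ · sin²(Δλ/2) = 0.385523.
c = 2·atan2(√a, √(1−a)) = 1.33979 rad → d = 6371·c ≈ 8535.82 km.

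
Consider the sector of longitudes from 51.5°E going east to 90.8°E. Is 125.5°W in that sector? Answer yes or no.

Band width going east from +51.5° to +90.8°: ((90.8 − 51.5) mod 360) = 39.3°.
Offset of -125.5° east of the west edge: ((-125.5 − 51.5) mod 360) = 183.0°.
183.0° > 39.3° ⇒ outside.

No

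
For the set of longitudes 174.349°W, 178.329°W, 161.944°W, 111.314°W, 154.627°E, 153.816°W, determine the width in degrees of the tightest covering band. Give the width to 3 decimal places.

Sort the longitudes: -178.329°, -174.349°, -161.944°, -153.816°, -111.314°, +154.627°.
Eastward gaps between consecutive values (wrapping around): 3.980°, 12.405°, 8.128°, 42.502°, 265.941°, 27.044°.
Largest gap = 265.941° ⇒ minimal covering band is its complement: 360° − 265.941° = 94.059°.
Band runs from +154.627° eastward to -111.314°, crossing the antimeridian.

94.059°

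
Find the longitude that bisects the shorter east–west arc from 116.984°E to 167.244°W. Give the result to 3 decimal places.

Signed shortest Δλ from +116.984° to -167.244° is +75.772°.
Midpoint longitude = +116.984° + (+75.772°)/2 = +116.984° + 37.886° = +154.870°.
(The naïve average (+116.984 + -167.244)/2 = -25.13° is on the wrong side of the globe.)

154.870°E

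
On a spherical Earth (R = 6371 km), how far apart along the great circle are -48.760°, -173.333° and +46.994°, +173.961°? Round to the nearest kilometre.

Δλ = 173.961 − -173.333 = 347.294°; wrapped into (−180°, 180°]: -12.706°.
Δφ = 46.994 − -48.760 = 95.754°.
a = sin²(Δφ/2) + cos φ₁ · cos φ₂ · sin²(Δλ/2) = 0.555634.
c = 2·atan2(√a, √(1−a)) = 1.68230 rad → d = 6371·c ≈ 10717.91 km.

10718 km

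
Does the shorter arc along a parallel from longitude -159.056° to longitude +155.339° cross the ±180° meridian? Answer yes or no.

Naïve |155.339 − -159.056| = 314.395° > 180°, so the shorter arc goes the other way round — across 180°.
Signed shortest Δλ = ((155.339 − -159.056 + 180) mod 360) − 180 = -45.605°.
Going west by 45.605° from -159.056° passes through 180° before reaching +155.339°.

Yes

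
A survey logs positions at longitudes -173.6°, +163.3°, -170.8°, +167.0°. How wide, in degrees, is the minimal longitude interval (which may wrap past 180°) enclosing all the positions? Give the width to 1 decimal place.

25.9°

Sort the longitudes: -173.6°, -170.8°, +163.3°, +167.0°.
Eastward gaps between consecutive values (wrapping around): 2.8°, 334.1°, 3.7°, 19.4°.
Largest gap = 334.1° ⇒ minimal covering band is its complement: 360° − 334.1° = 25.9°.
Band runs from +163.3° eastward to -170.8°, crossing the antimeridian.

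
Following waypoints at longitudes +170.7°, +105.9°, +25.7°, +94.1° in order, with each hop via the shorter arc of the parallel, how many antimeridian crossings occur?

0

Leg 1: +170.7° → +105.9°, shortest Δλ = -64.8° (west) — does not cross 180°.
Leg 2: +105.9° → +25.7°, shortest Δλ = -80.2° (west) — does not cross 180°.
Leg 3: +25.7° → +94.1°, shortest Δλ = 68.4° (east) — does not cross 180°.
Total crossings: 0.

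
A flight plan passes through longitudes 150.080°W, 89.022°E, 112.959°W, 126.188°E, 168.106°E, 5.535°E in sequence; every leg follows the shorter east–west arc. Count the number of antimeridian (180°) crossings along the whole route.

3

Leg 1: -150.080° → +89.022°, shortest Δλ = -120.898° (west) — crosses 180°.
Leg 2: +89.022° → -112.959°, shortest Δλ = 158.019° (east) — crosses 180°.
Leg 3: -112.959° → +126.188°, shortest Δλ = -120.853° (west) — crosses 180°.
Leg 4: +126.188° → +168.106°, shortest Δλ = 41.918° (east) — does not cross 180°.
Leg 5: +168.106° → +5.535°, shortest Δλ = -162.571° (west) — does not cross 180°.
Total crossings: 3.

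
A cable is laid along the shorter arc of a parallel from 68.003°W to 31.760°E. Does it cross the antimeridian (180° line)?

No

Signed shortest Δλ = ((31.760 − -68.003 + 180) mod 360) − 180 = 99.763°.
Going east by 99.763° from -68.003° reaches +31.760° without touching 180°.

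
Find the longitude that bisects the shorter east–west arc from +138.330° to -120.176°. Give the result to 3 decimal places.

Signed shortest Δλ from +138.330° to -120.176° is +101.494°.
Midpoint longitude = +138.330° + (+101.494°)/2 = +138.330° + 50.747° = +189.077°.
Normalise into (−180°, 180°]: -170.923°.
(The naïve average (+138.330 + -120.176)/2 = 9.077° is on the wrong side of the globe.)

-170.923°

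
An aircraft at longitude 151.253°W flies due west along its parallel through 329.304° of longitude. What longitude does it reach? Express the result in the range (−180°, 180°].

120.557°W

Start at -151.253°; shift −329.304° → -480.557°.
-480.557° lies outside (−180°, 180°]; add 360° → -120.557°.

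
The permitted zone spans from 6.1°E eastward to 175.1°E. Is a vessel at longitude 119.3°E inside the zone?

Yes

Band width going east from +6.1° to +175.1°: ((175.1 − 6.1) mod 360) = 169.0°.
Offset of +119.3° east of the west edge: ((119.3 − 6.1) mod 360) = 113.2°.
113.2° ≤ 169.0° ⇒ inside.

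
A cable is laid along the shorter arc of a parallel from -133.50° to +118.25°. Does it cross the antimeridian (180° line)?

Naïve |118.25 − -133.50| = 251.75° > 180°, so the shorter arc goes the other way round — across 180°.
Signed shortest Δλ = ((118.25 − -133.50 + 180) mod 360) − 180 = -108.25°.
Going west by 108.25° from -133.50° passes through 180° before reaching +118.25°.

Yes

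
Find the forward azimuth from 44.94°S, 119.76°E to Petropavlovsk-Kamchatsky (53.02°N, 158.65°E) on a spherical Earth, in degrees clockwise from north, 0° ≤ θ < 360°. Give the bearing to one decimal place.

Δλ = 158.65 − 119.76 = 38.89°.
θ = atan2( sin Δλ · cos φ₂ , cos φ₁ · sin φ₂ − sin φ₁ · cos φ₂ · cos Δλ )
  = atan2(0.37766, 0.89619) = 22.851° → normalised to [0°, 360°): 22.851°.

22.9°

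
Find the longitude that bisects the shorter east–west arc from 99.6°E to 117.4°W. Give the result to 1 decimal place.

171.1°E

Signed shortest Δλ from +99.6° to -117.4° is +143.0°.
Midpoint longitude = +99.6° + (+143.0°)/2 = +99.6° + 71.5° = +171.1°.
(The naïve average (+99.6 + -117.4)/2 = -8.9° is on the wrong side of the globe.)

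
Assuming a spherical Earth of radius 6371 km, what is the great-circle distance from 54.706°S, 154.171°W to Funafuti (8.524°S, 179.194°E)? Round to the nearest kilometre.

Δλ = 179.194 − -154.171 = 333.365°; wrapped into (−180°, 180°]: -26.635°.
Δφ = -8.524 − -54.706 = 46.182°.
a = sin²(Δφ/2) + cos φ₁ · cos φ₂ · sin²(Δλ/2) = 0.184133.
c = 2·atan2(√a, √(1−a)) = 0.88701 rad → d = 6371·c ≈ 5651.13 km.

5651 km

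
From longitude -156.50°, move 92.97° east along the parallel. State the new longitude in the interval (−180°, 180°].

Start at -156.50°; shift +92.97° → -63.53°.
-63.53° already lies in (−180°, 180°].

-63.53°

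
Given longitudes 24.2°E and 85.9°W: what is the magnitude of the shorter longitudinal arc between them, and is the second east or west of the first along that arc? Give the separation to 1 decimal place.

110.1° west

Raw difference: -85.9 − 24.2 = -110.1°.
Normalise into (−180°, 180°]: -110.1° stays -110.1°.
Negative ⇒ the second point lies to the west; separation 110.1°.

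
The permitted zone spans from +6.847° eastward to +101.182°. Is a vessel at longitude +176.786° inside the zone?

Band width going east from +6.847° to +101.182°: ((101.182 − 6.847) mod 360) = 94.335°.
Offset of +176.786° east of the west edge: ((176.786 − 6.847) mod 360) = 169.939°.
169.939° > 94.335° ⇒ outside.

No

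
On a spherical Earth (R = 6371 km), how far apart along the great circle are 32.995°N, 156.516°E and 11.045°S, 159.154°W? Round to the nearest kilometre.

6785 km

Δλ = -159.154 − 156.516 = -315.670°; wrapped into (−180°, 180°]: 44.330°.
Δφ = -11.045 − 32.995 = -44.040°.
a = sin²(Δφ/2) + cos φ₁ · cos φ₂ · sin²(Δλ/2) = 0.257742.
c = 2·atan2(√a, √(1−a)) = 1.06499 rad → d = 6371·c ≈ 6785.02 km.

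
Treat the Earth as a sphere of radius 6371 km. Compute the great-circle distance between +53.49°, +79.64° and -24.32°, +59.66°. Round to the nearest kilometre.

8864 km

Δλ = 59.66 − 79.64 = -19.98°.
Δφ = -24.32 − 53.49 = -77.81°.
a = sin²(Δφ/2) + cos φ₁ · cos φ₂ · sin²(Δλ/2) = 0.410739.
c = 2·atan2(√a, √(1−a)) = 1.39131 rad → d = 6371·c ≈ 8864.05 km.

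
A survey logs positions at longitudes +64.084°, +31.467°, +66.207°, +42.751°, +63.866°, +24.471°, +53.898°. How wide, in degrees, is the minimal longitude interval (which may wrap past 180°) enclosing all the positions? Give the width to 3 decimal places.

Sort the longitudes: +24.471°, +31.467°, +42.751°, +53.898°, +63.866°, +64.084°, +66.207°.
Eastward gaps between consecutive values (wrapping around): 6.996°, 11.284°, 11.147°, 9.968°, 0.218°, 2.123°, 318.264°.
Largest gap = 318.264° ⇒ minimal covering band is its complement: 360° − 318.264° = 41.736°.
Band runs from +24.471° eastward to +66.207°.

41.736°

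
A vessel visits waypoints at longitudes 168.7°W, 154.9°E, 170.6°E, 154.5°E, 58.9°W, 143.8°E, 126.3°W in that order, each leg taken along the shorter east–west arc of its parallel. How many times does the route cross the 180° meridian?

Leg 1: -168.7° → +154.9°, shortest Δλ = -36.4° (west) — crosses 180°.
Leg 2: +154.9° → +170.6°, shortest Δλ = 15.7° (east) — does not cross 180°.
Leg 3: +170.6° → +154.5°, shortest Δλ = -16.1° (west) — does not cross 180°.
Leg 4: +154.5° → -58.9°, shortest Δλ = 146.6° (east) — crosses 180°.
Leg 5: -58.9° → +143.8°, shortest Δλ = -157.3° (west) — crosses 180°.
Leg 6: +143.8° → -126.3°, shortest Δλ = 89.9° (east) — crosses 180°.
Total crossings: 4.

4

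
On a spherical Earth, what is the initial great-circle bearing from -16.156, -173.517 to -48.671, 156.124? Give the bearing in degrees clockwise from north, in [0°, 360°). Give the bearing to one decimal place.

210.7°

Δλ = 156.124 − -173.517 = 329.641°; wrapped into (−180°, 180°]: -30.359°.
θ = atan2( sin Δλ · cos φ₂ , cos φ₁ · sin φ₂ − sin φ₁ · cos φ₂ · cos Δλ )
  = atan2(-0.33377, -0.56272) = -149.326° → normalised to [0°, 360°): 210.674°.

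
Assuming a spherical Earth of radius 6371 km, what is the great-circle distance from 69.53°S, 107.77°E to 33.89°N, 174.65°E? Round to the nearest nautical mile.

Δλ = 174.65 − 107.77 = 66.88°.
Δφ = 33.89 − -69.53 = 103.42°.
a = sin²(Δφ/2) + cos φ₁ · cos φ₂ · sin²(Δλ/2) = 0.704200.
c = 2·atan2(√a, √(1−a)) = 1.99150 rad → d = 6371·c ≈ 12687.83 km ≈ 6850.88 nmi.

6851 nmi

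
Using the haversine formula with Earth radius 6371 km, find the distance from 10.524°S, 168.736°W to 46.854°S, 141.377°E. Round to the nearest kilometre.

6171 km

Δλ = 141.377 − -168.736 = 310.113°; wrapped into (−180°, 180°]: -49.887°.
Δφ = -46.854 − -10.524 = -36.330°.
a = sin²(Δφ/2) + cos φ₁ · cos φ₂ · sin²(Δλ/2) = 0.216770.
c = 2·atan2(√a, √(1−a)) = 0.96859 rad → d = 6371·c ≈ 6170.91 km.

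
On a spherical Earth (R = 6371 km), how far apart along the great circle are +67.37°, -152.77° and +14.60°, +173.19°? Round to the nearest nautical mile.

Δλ = 173.19 − -152.77 = 325.96°; wrapped into (−180°, 180°]: -34.04°.
Δφ = 14.60 − 67.37 = -52.77°.
a = sin²(Δφ/2) + cos φ₁ · cos φ₂ · sin²(Δλ/2) = 0.229394.
c = 2·atan2(√a, √(1−a)) = 0.99892 rad → d = 6371·c ≈ 6364.11 km ≈ 3436.34 nmi.

3436 nmi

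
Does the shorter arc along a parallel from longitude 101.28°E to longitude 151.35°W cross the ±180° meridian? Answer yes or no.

Naïve |-151.35 − 101.28| = 252.63° > 180°, so the shorter arc goes the other way round — across 180°.
Signed shortest Δλ = ((-151.35 − 101.28 + 180) mod 360) − 180 = 107.37°.
Going east by 107.37° from +101.28° passes through 180° before reaching -151.35°.

Yes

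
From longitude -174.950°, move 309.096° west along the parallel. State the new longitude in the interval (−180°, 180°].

Start at -174.950°; shift −309.096° → -484.046°.
-484.046° lies outside (−180°, 180°]; add 360° → -124.046°.

-124.046°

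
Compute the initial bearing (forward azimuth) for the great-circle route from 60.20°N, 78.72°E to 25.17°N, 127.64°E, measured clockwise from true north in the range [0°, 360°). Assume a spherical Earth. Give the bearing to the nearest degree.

114°

Δλ = 127.64 − 78.72 = 48.92°.
θ = atan2( sin Δλ · cos φ₂ , cos φ₁ · sin φ₂ − sin φ₁ · cos φ₂ · cos Δλ )
  = atan2(0.68222, -0.30471) = 114.068° → normalised to [0°, 360°): 114.068°.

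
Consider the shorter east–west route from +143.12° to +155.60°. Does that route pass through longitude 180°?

No

Signed shortest Δλ = ((155.60 − 143.12 + 180) mod 360) − 180 = 12.48°.
Going east by 12.48° from +143.12° reaches +155.60° without touching 180°.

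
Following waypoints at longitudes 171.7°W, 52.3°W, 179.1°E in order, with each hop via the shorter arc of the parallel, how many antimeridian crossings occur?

1

Leg 1: -171.7° → -52.3°, shortest Δλ = 119.4° (east) — does not cross 180°.
Leg 2: -52.3° → +179.1°, shortest Δλ = -128.6° (west) — crosses 180°.
Total crossings: 1.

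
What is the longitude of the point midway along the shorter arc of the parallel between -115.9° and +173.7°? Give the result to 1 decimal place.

Signed shortest Δλ from -115.9° to +173.7° is -70.4°.
Midpoint longitude = -115.9° + (-70.4°)/2 = -115.9° − 35.2° = -151.1°.
(The naïve average (-115.9 + +173.7)/2 = 28.9° is on the wrong side of the globe.)

-151.1°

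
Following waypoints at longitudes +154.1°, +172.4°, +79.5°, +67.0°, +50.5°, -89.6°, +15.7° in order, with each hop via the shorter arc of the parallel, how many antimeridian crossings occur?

Leg 1: +154.1° → +172.4°, shortest Δλ = 18.3° (east) — does not cross 180°.
Leg 2: +172.4° → +79.5°, shortest Δλ = -92.9° (west) — does not cross 180°.
Leg 3: +79.5° → +67.0°, shortest Δλ = -12.5° (west) — does not cross 180°.
Leg 4: +67.0° → +50.5°, shortest Δλ = -16.5° (west) — does not cross 180°.
Leg 5: +50.5° → -89.6°, shortest Δλ = -140.1° (west) — does not cross 180°.
Leg 6: -89.6° → +15.7°, shortest Δλ = 105.3° (east) — does not cross 180°.
Total crossings: 0.

0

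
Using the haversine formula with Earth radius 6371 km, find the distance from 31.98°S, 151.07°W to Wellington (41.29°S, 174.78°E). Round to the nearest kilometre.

Δλ = 174.78 − -151.07 = 325.85°; wrapped into (−180°, 180°]: -34.15°.
Δφ = -41.29 − -31.98 = -9.31°.
a = sin²(Δφ/2) + cos φ₁ · cos φ₂ · sin²(Δλ/2) = 0.061535.
c = 2·atan2(√a, √(1−a)) = 0.50136 rad → d = 6371·c ≈ 3194.15 km.

3194 km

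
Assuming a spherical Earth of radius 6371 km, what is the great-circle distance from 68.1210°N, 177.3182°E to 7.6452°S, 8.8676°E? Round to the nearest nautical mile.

Δλ = 8.8676 − 177.3182 = -168.4506°.
Δφ = -7.6452 − 68.1210 = -75.7662°.
a = sin²(Δφ/2) + cos φ₁ · cos φ₂ · sin²(Δλ/2) = 0.742656.
c = 2·atan2(√a, √(1−a)) = 2.07752 rad → d = 6371·c ≈ 13235.86 km ≈ 7146.79 nmi.

7147 nmi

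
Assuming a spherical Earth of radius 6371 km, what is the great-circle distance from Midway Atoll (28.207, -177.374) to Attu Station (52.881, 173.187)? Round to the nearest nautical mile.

Δλ = 173.187 − -177.374 = 350.561°; wrapped into (−180°, 180°]: -9.439°.
Δφ = 52.881 − 28.207 = 24.674°.
a = sin²(Δφ/2) + cos φ₁ · cos φ₂ · sin²(Δλ/2) = 0.049251.
c = 2·atan2(√a, √(1−a)) = 0.44758 rad → d = 6371·c ≈ 2851.53 km ≈ 1539.70 nmi.

1540 nmi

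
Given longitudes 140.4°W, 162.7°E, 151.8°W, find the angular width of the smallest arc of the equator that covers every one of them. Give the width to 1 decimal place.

Sort the longitudes: -151.8°, -140.4°, +162.7°.
Eastward gaps between consecutive values (wrapping around): 11.4°, 303.1°, 45.5°.
Largest gap = 303.1° ⇒ minimal covering band is its complement: 360° − 303.1° = 56.9°.
Band runs from +162.7° eastward to -140.4°, crossing the antimeridian.

56.9°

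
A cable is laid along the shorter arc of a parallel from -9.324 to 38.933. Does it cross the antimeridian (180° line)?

No

Signed shortest Δλ = ((38.933 − -9.324 + 180) mod 360) − 180 = 48.257°.
Going east by 48.257° from -9.324° reaches +38.933° without touching 180°.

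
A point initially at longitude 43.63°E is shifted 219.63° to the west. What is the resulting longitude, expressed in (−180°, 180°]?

176.00°W

Start at +43.63°; shift −219.63° → -176.00°.
-176.00° already lies in (−180°, 180°].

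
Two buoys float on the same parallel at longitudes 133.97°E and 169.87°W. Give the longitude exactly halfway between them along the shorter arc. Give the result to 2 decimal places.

162.05°E

Signed shortest Δλ from +133.97° to -169.87° is +56.16°.
Midpoint longitude = +133.97° + (+56.16°)/2 = +133.97° + 28.08° = +162.05°.
(The naïve average (+133.97 + -169.87)/2 = -17.95° is on the wrong side of the globe.)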